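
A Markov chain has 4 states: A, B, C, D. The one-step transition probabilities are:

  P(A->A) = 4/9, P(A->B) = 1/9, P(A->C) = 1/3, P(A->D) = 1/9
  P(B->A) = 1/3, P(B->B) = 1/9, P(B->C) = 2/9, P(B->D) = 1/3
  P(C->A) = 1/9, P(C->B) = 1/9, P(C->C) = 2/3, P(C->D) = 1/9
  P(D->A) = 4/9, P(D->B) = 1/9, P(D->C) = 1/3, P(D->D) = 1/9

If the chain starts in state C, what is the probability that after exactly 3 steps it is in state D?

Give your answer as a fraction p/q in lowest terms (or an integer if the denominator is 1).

Computing P^3 by repeated multiplication:
P^1 =
  A: [4/9, 1/9, 1/3, 1/9]
  B: [1/3, 1/9, 2/9, 1/3]
  C: [1/9, 1/9, 2/3, 1/9]
  D: [4/9, 1/9, 1/3, 1/9]
P^2 =
  A: [26/81, 1/9, 35/81, 11/81]
  B: [29/81, 1/9, 32/81, 11/81]
  C: [17/81, 1/9, 44/81, 11/81]
  D: [26/81, 1/9, 35/81, 11/81]
P^3 =
  A: [70/243, 1/9, 113/243, 11/81]
  B: [73/243, 1/9, 110/243, 11/81]
  C: [61/243, 1/9, 122/243, 11/81]
  D: [70/243, 1/9, 113/243, 11/81]

(P^3)[C -> D] = 11/81

Answer: 11/81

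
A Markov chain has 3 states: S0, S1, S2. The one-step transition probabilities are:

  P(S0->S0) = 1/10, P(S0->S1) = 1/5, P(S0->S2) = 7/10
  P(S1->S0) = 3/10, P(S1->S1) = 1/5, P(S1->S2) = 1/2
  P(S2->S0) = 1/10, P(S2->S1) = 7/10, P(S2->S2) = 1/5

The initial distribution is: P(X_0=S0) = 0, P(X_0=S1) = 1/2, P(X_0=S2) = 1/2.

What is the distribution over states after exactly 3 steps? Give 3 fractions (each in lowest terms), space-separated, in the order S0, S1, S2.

Propagating the distribution step by step (d_{t+1} = d_t * P):
d_0 = (S0=0, S1=1/2, S2=1/2)
  d_1[S0] = 0*1/10 + 1/2*3/10 + 1/2*1/10 = 1/5
  d_1[S1] = 0*1/5 + 1/2*1/5 + 1/2*7/10 = 9/20
  d_1[S2] = 0*7/10 + 1/2*1/2 + 1/2*1/5 = 7/20
d_1 = (S0=1/5, S1=9/20, S2=7/20)
  d_2[S0] = 1/5*1/10 + 9/20*3/10 + 7/20*1/10 = 19/100
  d_2[S1] = 1/5*1/5 + 9/20*1/5 + 7/20*7/10 = 3/8
  d_2[S2] = 1/5*7/10 + 9/20*1/2 + 7/20*1/5 = 87/200
d_2 = (S0=19/100, S1=3/8, S2=87/200)
  d_3[S0] = 19/100*1/10 + 3/8*3/10 + 87/200*1/10 = 7/40
  d_3[S1] = 19/100*1/5 + 3/8*1/5 + 87/200*7/10 = 167/400
  d_3[S2] = 19/100*7/10 + 3/8*1/2 + 87/200*1/5 = 163/400
d_3 = (S0=7/40, S1=167/400, S2=163/400)

Answer: 7/40 167/400 163/400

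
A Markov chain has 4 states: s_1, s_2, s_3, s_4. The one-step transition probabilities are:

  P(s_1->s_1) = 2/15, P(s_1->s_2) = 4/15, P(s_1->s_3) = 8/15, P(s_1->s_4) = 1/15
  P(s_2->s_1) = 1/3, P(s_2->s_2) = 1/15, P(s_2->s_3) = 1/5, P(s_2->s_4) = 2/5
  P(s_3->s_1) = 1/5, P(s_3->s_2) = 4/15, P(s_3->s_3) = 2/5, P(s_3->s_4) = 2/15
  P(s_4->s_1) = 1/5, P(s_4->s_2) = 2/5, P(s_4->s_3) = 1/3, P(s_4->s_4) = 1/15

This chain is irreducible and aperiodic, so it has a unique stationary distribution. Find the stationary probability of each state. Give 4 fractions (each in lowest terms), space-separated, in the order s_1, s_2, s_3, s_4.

The stationary distribution satisfies pi = pi * P, i.e.:
  pi_s_1 = 2/15*pi_s_1 + 1/3*pi_s_2 + 1/5*pi_s_3 + 1/5*pi_s_4
  pi_s_2 = 4/15*pi_s_1 + 1/15*pi_s_2 + 4/15*pi_s_3 + 2/5*pi_s_4
  pi_s_3 = 8/15*pi_s_1 + 1/5*pi_s_2 + 2/5*pi_s_3 + 1/3*pi_s_4
  pi_s_4 = 1/15*pi_s_1 + 2/5*pi_s_2 + 2/15*pi_s_3 + 1/15*pi_s_4
with normalization: pi_s_1 + pi_s_2 + pi_s_3 + pi_s_4 = 1.

Using the first 3 balance equations plus normalization, the linear system A*pi = b is:
  [-13/15, 1/3, 1/5, 1/5] . pi = 0
  [4/15, -14/15, 4/15, 2/5] . pi = 0
  [8/15, 1/5, -3/5, 1/3] . pi = 0
  [1, 1, 1, 1] . pi = 1

Solving yields:
  pi_s_1 = 244/1121
  pi_s_2 = 541/2242
  pi_s_3 = 414/1121
  pi_s_4 = 385/2242

Verification (pi * P):
  244/1121*2/15 + 541/2242*1/3 + 414/1121*1/5 + 385/2242*1/5 = 244/1121 = pi_s_1  (ok)
  244/1121*4/15 + 541/2242*1/15 + 414/1121*4/15 + 385/2242*2/5 = 541/2242 = pi_s_2  (ok)
  244/1121*8/15 + 541/2242*1/5 + 414/1121*2/5 + 385/2242*1/3 = 414/1121 = pi_s_3  (ok)
  244/1121*1/15 + 541/2242*2/5 + 414/1121*2/15 + 385/2242*1/15 = 385/2242 = pi_s_4  (ok)

Answer: 244/1121 541/2242 414/1121 385/2242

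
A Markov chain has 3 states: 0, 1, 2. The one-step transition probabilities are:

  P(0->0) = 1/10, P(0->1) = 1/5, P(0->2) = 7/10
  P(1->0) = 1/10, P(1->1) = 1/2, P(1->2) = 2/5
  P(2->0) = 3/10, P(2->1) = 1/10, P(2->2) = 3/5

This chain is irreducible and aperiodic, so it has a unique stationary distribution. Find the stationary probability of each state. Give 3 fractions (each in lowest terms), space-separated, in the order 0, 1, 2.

The stationary distribution satisfies pi = pi * P, i.e.:
  pi_0 = 1/10*pi_0 + 1/10*pi_1 + 3/10*pi_2
  pi_1 = 1/5*pi_0 + 1/2*pi_1 + 1/10*pi_2
  pi_2 = 7/10*pi_0 + 2/5*pi_1 + 3/5*pi_2
with normalization: pi_0 + pi_1 + pi_2 = 1.

Using the first 2 balance equations plus normalization, the linear system A*pi = b is:
  [-9/10, 1/10, 3/10] . pi = 0
  [1/5, -1/2, 1/10] . pi = 0
  [1, 1, 1] . pi = 1

Solving yields:
  pi_0 = 8/37
  pi_1 = 15/74
  pi_2 = 43/74

Verification (pi * P):
  8/37*1/10 + 15/74*1/10 + 43/74*3/10 = 8/37 = pi_0  (ok)
  8/37*1/5 + 15/74*1/2 + 43/74*1/10 = 15/74 = pi_1  (ok)
  8/37*7/10 + 15/74*2/5 + 43/74*3/5 = 43/74 = pi_2  (ok)

Answer: 8/37 15/74 43/74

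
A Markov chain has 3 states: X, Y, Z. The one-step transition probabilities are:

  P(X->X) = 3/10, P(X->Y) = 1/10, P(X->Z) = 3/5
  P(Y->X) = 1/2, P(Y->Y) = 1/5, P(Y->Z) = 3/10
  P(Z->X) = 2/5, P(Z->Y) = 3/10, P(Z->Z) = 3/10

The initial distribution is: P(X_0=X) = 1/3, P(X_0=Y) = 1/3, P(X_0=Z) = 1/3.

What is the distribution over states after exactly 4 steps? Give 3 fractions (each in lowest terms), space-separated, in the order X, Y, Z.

Answer: 1911/5000 127/625 2073/5000

Derivation:
Propagating the distribution step by step (d_{t+1} = d_t * P):
d_0 = (X=1/3, Y=1/3, Z=1/3)
  d_1[X] = 1/3*3/10 + 1/3*1/2 + 1/3*2/5 = 2/5
  d_1[Y] = 1/3*1/10 + 1/3*1/5 + 1/3*3/10 = 1/5
  d_1[Z] = 1/3*3/5 + 1/3*3/10 + 1/3*3/10 = 2/5
d_1 = (X=2/5, Y=1/5, Z=2/5)
  d_2[X] = 2/5*3/10 + 1/5*1/2 + 2/5*2/5 = 19/50
  d_2[Y] = 2/5*1/10 + 1/5*1/5 + 2/5*3/10 = 1/5
  d_2[Z] = 2/5*3/5 + 1/5*3/10 + 2/5*3/10 = 21/50
d_2 = (X=19/50, Y=1/5, Z=21/50)
  d_3[X] = 19/50*3/10 + 1/5*1/2 + 21/50*2/5 = 191/500
  d_3[Y] = 19/50*1/10 + 1/5*1/5 + 21/50*3/10 = 51/250
  d_3[Z] = 19/50*3/5 + 1/5*3/10 + 21/50*3/10 = 207/500
d_3 = (X=191/500, Y=51/250, Z=207/500)
  d_4[X] = 191/500*3/10 + 51/250*1/2 + 207/500*2/5 = 1911/5000
  d_4[Y] = 191/500*1/10 + 51/250*1/5 + 207/500*3/10 = 127/625
  d_4[Z] = 191/500*3/5 + 51/250*3/10 + 207/500*3/10 = 2073/5000
d_4 = (X=1911/5000, Y=127/625, Z=2073/5000)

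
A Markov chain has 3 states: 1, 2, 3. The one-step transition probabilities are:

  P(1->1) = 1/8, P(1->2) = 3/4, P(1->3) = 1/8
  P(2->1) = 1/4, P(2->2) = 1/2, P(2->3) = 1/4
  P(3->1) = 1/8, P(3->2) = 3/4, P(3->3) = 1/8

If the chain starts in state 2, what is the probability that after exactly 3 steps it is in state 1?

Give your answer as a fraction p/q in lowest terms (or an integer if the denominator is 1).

Answer: 13/64

Derivation:
Computing P^3 by repeated multiplication:
P^1 =
  1: [1/8, 3/4, 1/8]
  2: [1/4, 1/2, 1/4]
  3: [1/8, 3/4, 1/8]
P^2 =
  1: [7/32, 9/16, 7/32]
  2: [3/16, 5/8, 3/16]
  3: [7/32, 9/16, 7/32]
P^3 =
  1: [25/128, 39/64, 25/128]
  2: [13/64, 19/32, 13/64]
  3: [25/128, 39/64, 25/128]

(P^3)[2 -> 1] = 13/64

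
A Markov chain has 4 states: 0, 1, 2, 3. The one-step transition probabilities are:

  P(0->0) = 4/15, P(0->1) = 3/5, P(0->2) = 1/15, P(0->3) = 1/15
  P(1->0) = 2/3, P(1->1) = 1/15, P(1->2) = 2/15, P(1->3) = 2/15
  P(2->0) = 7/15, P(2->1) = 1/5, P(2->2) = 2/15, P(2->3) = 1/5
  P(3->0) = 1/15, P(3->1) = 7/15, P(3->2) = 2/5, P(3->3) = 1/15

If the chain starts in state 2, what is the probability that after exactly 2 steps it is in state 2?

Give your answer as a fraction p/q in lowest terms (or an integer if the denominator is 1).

Answer: 7/45

Derivation:
Computing P^2 by repeated multiplication:
P^1 =
  0: [4/15, 3/5, 1/15, 1/15]
  1: [2/3, 1/15, 2/15, 2/15]
  2: [7/15, 1/5, 2/15, 1/5]
  3: [1/15, 7/15, 2/5, 1/15]
P^2 =
  0: [38/75, 11/45, 2/15, 26/225]
  1: [22/75, 37/75, 28/225, 4/45]
  2: [1/3, 31/75, 7/45, 22/225]
  3: [13/25, 41/225, 11/75, 34/225]

(P^2)[2 -> 2] = 7/45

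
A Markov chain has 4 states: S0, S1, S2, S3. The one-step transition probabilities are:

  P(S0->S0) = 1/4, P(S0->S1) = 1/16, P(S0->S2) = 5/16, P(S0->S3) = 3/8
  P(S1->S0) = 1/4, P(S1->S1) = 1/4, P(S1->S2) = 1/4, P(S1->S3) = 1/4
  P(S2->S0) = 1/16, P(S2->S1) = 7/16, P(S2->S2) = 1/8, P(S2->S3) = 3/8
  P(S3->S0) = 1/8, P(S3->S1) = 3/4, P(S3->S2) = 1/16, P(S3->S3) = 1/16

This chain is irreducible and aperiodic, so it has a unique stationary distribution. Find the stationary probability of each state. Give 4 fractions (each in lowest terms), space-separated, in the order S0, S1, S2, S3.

The stationary distribution satisfies pi = pi * P, i.e.:
  pi_S0 = 1/4*pi_S0 + 1/4*pi_S1 + 1/16*pi_S2 + 1/8*pi_S3
  pi_S1 = 1/16*pi_S0 + 1/4*pi_S1 + 7/16*pi_S2 + 3/4*pi_S3
  pi_S2 = 5/16*pi_S0 + 1/4*pi_S1 + 1/8*pi_S2 + 1/16*pi_S3
  pi_S3 = 3/8*pi_S0 + 1/4*pi_S1 + 3/8*pi_S2 + 1/16*pi_S3
with normalization: pi_S0 + pi_S1 + pi_S2 + pi_S3 = 1.

Using the first 3 balance equations plus normalization, the linear system A*pi = b is:
  [-3/4, 1/4, 1/16, 1/8] . pi = 0
  [1/16, -3/4, 7/16, 3/4] . pi = 0
  [5/16, 1/4, -7/8, 1/16] . pi = 0
  [1, 1, 1, 1] . pi = 1

Solving yields:
  pi_S0 = 1040/5683
  pi_S1 = 2139/5683
  pi_S2 = 1084/5683
  pi_S3 = 1420/5683

Verification (pi * P):
  1040/5683*1/4 + 2139/5683*1/4 + 1084/5683*1/16 + 1420/5683*1/8 = 1040/5683 = pi_S0  (ok)
  1040/5683*1/16 + 2139/5683*1/4 + 1084/5683*7/16 + 1420/5683*3/4 = 2139/5683 = pi_S1  (ok)
  1040/5683*5/16 + 2139/5683*1/4 + 1084/5683*1/8 + 1420/5683*1/16 = 1084/5683 = pi_S2  (ok)
  1040/5683*3/8 + 2139/5683*1/4 + 1084/5683*3/8 + 1420/5683*1/16 = 1420/5683 = pi_S3  (ok)

Answer: 1040/5683 2139/5683 1084/5683 1420/5683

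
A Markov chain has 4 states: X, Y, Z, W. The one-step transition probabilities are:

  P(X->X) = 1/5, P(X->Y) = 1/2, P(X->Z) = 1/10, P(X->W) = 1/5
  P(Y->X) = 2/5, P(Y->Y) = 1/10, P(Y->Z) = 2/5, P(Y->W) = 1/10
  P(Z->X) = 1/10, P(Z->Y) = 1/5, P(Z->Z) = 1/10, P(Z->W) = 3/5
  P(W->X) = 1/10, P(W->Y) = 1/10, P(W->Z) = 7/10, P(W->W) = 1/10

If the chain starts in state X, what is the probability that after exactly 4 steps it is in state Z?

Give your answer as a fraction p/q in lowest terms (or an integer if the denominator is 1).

Computing P^4 by repeated multiplication:
P^1 =
  X: [1/5, 1/2, 1/10, 1/5]
  Y: [2/5, 1/10, 2/5, 1/10]
  Z: [1/10, 1/5, 1/10, 3/5]
  W: [1/10, 1/10, 7/10, 1/10]
P^2 =
  X: [27/100, 19/100, 37/100, 17/100]
  Y: [17/100, 3/10, 19/100, 17/50]
  Z: [17/100, 3/20, 13/25, 4/25]
  W: [7/50, 21/100, 19/100, 23/50]
P^3 =
  X: [23/125, 49/200, 259/1000, 39/125]
  Y: [207/1000, 187/1000, 197/500, 53/250]
  Z: [81/500, 11/50, 241/1000, 377/1000]
  W: [177/1000, 7/40, 439/1000, 209/1000]
P^4 =
  X: [1919/10000, 399/2000, 3607/10000, 2479/10000]
  Y: [221/1250, 1111/5000, 2833/10000, 3177/10000]
  Z: [911/5000, 1889/10000, 1961/5000, 2367/10000]
  W: [851/5000, 2147/10000, 2779/10000, 843/2500]

(P^4)[X -> Z] = 3607/10000

Answer: 3607/10000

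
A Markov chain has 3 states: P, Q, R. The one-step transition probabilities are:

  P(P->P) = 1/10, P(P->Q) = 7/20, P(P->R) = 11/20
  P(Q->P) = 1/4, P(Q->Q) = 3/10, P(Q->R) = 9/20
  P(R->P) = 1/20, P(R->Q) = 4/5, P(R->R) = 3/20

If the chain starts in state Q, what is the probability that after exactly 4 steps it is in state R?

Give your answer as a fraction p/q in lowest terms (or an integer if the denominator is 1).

Answer: 28663/80000

Derivation:
Computing P^4 by repeated multiplication:
P^1 =
  P: [1/10, 7/20, 11/20]
  Q: [1/4, 3/10, 9/20]
  R: [1/20, 4/5, 3/20]
P^2 =
  P: [1/8, 29/50, 59/200]
  Q: [49/400, 43/80, 17/50]
  R: [17/80, 151/400, 41/100]
P^3 =
  P: [689/4000, 363/800, 187/500]
  Q: [1309/8000, 3809/8000, 1441/4000]
  R: [1089/8000, 33/64, 1393/4000]
P^4 =
  P: [11949/80000, 39649/80000, 14201/40000]
  Q: [4909/32000, 78129/160000, 28663/80000]
  R: [25589/160000, 76949/160000, 28731/80000]

(P^4)[Q -> R] = 28663/80000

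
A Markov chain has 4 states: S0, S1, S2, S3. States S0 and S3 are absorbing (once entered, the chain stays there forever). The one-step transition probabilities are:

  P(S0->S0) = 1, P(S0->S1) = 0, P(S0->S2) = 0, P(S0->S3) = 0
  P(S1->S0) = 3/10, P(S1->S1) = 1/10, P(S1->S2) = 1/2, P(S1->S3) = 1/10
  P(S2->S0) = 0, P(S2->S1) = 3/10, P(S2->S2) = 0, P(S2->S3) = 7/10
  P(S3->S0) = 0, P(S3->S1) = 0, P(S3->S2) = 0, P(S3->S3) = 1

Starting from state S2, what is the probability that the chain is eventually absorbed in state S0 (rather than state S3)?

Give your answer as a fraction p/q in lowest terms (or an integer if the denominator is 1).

Answer: 3/25

Derivation:
Let a_i = P(absorbed in S0 | start in state i).
Boundary conditions: a_S0 = 1, a_S3 = 0.
For each transient state i, a_i = sum_j P(i->j) * a_j:
  a_S1 = 3/10*a_S0 + 1/10*a_S1 + 1/2*a_S2 + 1/10*a_S3
  a_S2 = 0*a_S0 + 3/10*a_S1 + 0*a_S2 + 7/10*a_S3

Substituting a_S0 = 1 and a_S3 = 0, rearrange to (I - Q) a = r where r[i] = P(i -> S0):
  [9/10, -1/2] . (a_S1, a_S2) = 3/10
  [-3/10, 1] . (a_S1, a_S2) = 0

Solving yields:
  a_S1 = 2/5
  a_S2 = 3/25

Starting state is S2, so the absorption probability is a_S2 = 3/25.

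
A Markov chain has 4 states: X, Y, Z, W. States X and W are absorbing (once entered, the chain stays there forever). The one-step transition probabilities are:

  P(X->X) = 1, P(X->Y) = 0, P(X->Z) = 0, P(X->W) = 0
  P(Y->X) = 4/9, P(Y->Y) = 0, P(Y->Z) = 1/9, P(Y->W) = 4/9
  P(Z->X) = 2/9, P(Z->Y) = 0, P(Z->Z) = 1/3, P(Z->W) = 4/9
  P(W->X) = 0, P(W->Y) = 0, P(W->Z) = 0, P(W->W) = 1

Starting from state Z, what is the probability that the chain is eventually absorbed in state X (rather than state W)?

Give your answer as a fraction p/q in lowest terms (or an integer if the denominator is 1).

Let a_i = P(absorbed in X | start in state i).
Boundary conditions: a_X = 1, a_W = 0.
For each transient state i, a_i = sum_j P(i->j) * a_j:
  a_Y = 4/9*a_X + 0*a_Y + 1/9*a_Z + 4/9*a_W
  a_Z = 2/9*a_X + 0*a_Y + 1/3*a_Z + 4/9*a_W

Substituting a_X = 1 and a_W = 0, rearrange to (I - Q) a = r where r[i] = P(i -> X):
  [1, -1/9] . (a_Y, a_Z) = 4/9
  [0, 2/3] . (a_Y, a_Z) = 2/9

Solving yields:
  a_Y = 13/27
  a_Z = 1/3

Starting state is Z, so the absorption probability is a_Z = 1/3.

Answer: 1/3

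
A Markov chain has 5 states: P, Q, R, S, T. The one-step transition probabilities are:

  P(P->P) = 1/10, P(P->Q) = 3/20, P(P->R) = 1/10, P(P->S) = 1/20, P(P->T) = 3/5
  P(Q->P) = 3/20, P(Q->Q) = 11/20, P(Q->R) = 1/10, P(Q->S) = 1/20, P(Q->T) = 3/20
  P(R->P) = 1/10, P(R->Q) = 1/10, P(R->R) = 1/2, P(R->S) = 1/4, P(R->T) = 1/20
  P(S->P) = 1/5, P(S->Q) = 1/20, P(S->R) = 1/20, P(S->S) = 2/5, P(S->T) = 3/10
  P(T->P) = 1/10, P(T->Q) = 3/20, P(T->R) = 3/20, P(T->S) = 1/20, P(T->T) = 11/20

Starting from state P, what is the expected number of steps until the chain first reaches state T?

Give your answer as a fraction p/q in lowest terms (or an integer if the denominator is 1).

Let h_i = expected steps to first reach T from state i.
Boundary: h_T = 0.
First-step equations for the other states:
  h_P = 1 + 1/10*h_P + 3/20*h_Q + 1/10*h_R + 1/20*h_S + 3/5*h_T
  h_Q = 1 + 3/20*h_P + 11/20*h_Q + 1/10*h_R + 1/20*h_S + 3/20*h_T
  h_R = 1 + 1/10*h_P + 1/10*h_Q + 1/2*h_R + 1/4*h_S + 1/20*h_T
  h_S = 1 + 1/5*h_P + 1/20*h_Q + 1/20*h_R + 2/5*h_S + 3/10*h_T

Substituting h_T = 0 and rearranging gives the linear system (I - Q) h = 1:
  [9/10, -3/20, -1/10, -1/20] . (h_P, h_Q, h_R, h_S) = 1
  [-3/20, 9/20, -1/10, -1/20] . (h_P, h_Q, h_R, h_S) = 1
  [-1/10, -1/10, 1/2, -1/4] . (h_P, h_Q, h_R, h_S) = 1
  [-1/5, -1/20, -1/20, 3/5] . (h_P, h_Q, h_R, h_S) = 1

Solving yields:
  h_P = 2560/971
  h_Q = 4480/971
  h_R = 4980/971
  h_S = 3260/971

Starting state is P, so the expected hitting time is h_P = 2560/971.

Answer: 2560/971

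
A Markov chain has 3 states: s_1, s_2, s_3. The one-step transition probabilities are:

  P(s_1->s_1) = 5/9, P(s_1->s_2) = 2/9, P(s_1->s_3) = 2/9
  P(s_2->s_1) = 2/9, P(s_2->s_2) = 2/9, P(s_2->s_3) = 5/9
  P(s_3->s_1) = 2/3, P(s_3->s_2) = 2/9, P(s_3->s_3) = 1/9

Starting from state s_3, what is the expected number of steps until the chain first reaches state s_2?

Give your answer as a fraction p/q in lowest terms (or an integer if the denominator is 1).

Let h_i = expected steps to first reach s_2 from state i.
Boundary: h_s_2 = 0.
First-step equations for the other states:
  h_s_1 = 1 + 5/9*h_s_1 + 2/9*h_s_2 + 2/9*h_s_3
  h_s_3 = 1 + 2/3*h_s_1 + 2/9*h_s_2 + 1/9*h_s_3

Substituting h_s_2 = 0 and rearranging gives the linear system (I - Q) h = 1:
  [4/9, -2/9] . (h_s_1, h_s_3) = 1
  [-2/3, 8/9] . (h_s_1, h_s_3) = 1

Solving yields:
  h_s_1 = 9/2
  h_s_3 = 9/2

Starting state is s_3, so the expected hitting time is h_s_3 = 9/2.

Answer: 9/2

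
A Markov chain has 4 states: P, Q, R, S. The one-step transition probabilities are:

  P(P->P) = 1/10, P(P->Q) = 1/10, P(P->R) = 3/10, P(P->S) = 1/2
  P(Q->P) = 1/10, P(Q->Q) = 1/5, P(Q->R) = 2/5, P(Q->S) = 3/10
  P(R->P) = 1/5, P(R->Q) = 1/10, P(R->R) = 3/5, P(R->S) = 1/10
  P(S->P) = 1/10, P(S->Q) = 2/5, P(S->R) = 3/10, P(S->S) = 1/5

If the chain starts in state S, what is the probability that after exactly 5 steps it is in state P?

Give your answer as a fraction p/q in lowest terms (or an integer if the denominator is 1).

Computing P^5 by repeated multiplication:
P^1 =
  P: [1/10, 1/10, 3/10, 1/2]
  Q: [1/10, 1/5, 2/5, 3/10]
  R: [1/5, 1/10, 3/5, 1/10]
  S: [1/10, 2/5, 3/10, 1/5]
P^2 =
  P: [13/100, 13/50, 2/5, 21/100]
  Q: [7/50, 21/100, 11/25, 21/100]
  R: [4/25, 7/50, 49/100, 21/100]
  S: [13/100, 1/5, 43/100, 6/25]
P^3 =
  P: [7/50, 189/1000, 223/500, 9/40]
  Q: [18/125, 23/125, 453/1000, 219/1000]
  R: [149/1000, 177/1000, 461/1000, 213/1000]
  S: [143/1000, 24/125, 449/1000, 27/125]
P^4 =
  P: [723/5000, 233/1250, 4527/10000, 2163/10000]
  Q: [1453/10000, 1841/10000, 4543/10000, 2163/10000]
  R: [1461/10000, 227/1250, 57/125, 2163/10000]
  S: [1449/10000, 23/125, 4539/10000, 543/2500]
P^5 =
  P: [14527/100000, 18353/100000, 9089/20000, 867/4000]
  Q: [14543/100000, 1833/10000, 4547/10000, 21657/100000]
  R: [91/625, 3661/20000, 5687/12500, 21639/100000]
  S: [14539/100000, 4589/25000, 45457/100000, 1353/6250]

(P^5)[S -> P] = 14539/100000

Answer: 14539/100000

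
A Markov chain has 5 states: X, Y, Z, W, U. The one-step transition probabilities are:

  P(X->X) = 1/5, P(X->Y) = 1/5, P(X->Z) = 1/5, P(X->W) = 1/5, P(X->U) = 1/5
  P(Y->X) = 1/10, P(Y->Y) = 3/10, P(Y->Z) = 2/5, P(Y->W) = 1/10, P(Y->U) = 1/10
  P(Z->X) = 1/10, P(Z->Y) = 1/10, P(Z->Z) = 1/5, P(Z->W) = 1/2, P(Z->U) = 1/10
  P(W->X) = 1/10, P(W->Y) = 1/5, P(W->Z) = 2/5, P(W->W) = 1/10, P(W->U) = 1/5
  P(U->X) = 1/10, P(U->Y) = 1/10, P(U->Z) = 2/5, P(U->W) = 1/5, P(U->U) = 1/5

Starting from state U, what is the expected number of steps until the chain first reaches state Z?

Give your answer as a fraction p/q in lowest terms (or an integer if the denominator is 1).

Answer: 45/17

Derivation:
Let h_i = expected steps to first reach Z from state i.
Boundary: h_Z = 0.
First-step equations for the other states:
  h_X = 1 + 1/5*h_X + 1/5*h_Y + 1/5*h_Z + 1/5*h_W + 1/5*h_U
  h_Y = 1 + 1/10*h_X + 3/10*h_Y + 2/5*h_Z + 1/10*h_W + 1/10*h_U
  h_W = 1 + 1/10*h_X + 1/5*h_Y + 2/5*h_Z + 1/10*h_W + 1/5*h_U
  h_U = 1 + 1/10*h_X + 1/10*h_Y + 2/5*h_Z + 1/5*h_W + 1/5*h_U

Substituting h_Z = 0 and rearranging gives the linear system (I - Q) h = 1:
  [4/5, -1/5, -1/5, -1/5] . (h_X, h_Y, h_W, h_U) = 1
  [-1/10, 7/10, -1/10, -1/10] . (h_X, h_Y, h_W, h_U) = 1
  [-1/10, -1/5, 9/10, -1/5] . (h_X, h_Y, h_W, h_U) = 1
  [-1/10, -1/10, -1/5, 4/5] . (h_X, h_Y, h_W, h_U) = 1

Solving yields:
  h_X = 55/17
  h_Y = 45/17
  h_W = 45/17
  h_U = 45/17

Starting state is U, so the expected hitting time is h_U = 45/17.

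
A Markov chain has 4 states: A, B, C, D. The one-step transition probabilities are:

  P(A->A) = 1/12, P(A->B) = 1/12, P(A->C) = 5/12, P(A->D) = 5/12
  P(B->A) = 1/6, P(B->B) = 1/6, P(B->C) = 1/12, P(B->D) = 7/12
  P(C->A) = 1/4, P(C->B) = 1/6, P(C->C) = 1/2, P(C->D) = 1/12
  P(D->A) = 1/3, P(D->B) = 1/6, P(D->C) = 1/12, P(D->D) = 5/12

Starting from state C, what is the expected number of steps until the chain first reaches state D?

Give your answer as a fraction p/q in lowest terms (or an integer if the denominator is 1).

Answer: 668/151

Derivation:
Let h_i = expected steps to first reach D from state i.
Boundary: h_D = 0.
First-step equations for the other states:
  h_A = 1 + 1/12*h_A + 1/12*h_B + 5/12*h_C + 5/12*h_D
  h_B = 1 + 1/6*h_A + 1/6*h_B + 1/12*h_C + 7/12*h_D
  h_C = 1 + 1/4*h_A + 1/6*h_B + 1/2*h_C + 1/12*h_D

Substituting h_D = 0 and rearranging gives the linear system (I - Q) h = 1:
  [11/12, -1/12, -5/12] . (h_A, h_B, h_C) = 1
  [-1/6, 5/6, -1/12] . (h_A, h_B, h_C) = 1
  [-1/4, -1/6, 1/2] . (h_A, h_B, h_C) = 1

Solving yields:
  h_A = 500/151
  h_B = 348/151
  h_C = 668/151

Starting state is C, so the expected hitting time is h_C = 668/151.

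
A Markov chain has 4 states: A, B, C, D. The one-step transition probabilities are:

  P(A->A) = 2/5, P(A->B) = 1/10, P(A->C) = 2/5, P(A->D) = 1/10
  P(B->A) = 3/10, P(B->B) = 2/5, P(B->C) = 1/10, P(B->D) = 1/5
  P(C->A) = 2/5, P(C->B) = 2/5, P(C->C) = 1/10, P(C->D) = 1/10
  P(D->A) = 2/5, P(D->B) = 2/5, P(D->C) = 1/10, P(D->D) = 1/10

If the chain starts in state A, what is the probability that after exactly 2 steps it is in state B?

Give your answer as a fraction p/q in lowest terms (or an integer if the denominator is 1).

Computing P^2 by repeated multiplication:
P^1 =
  A: [2/5, 1/10, 2/5, 1/10]
  B: [3/10, 2/5, 1/10, 1/5]
  C: [2/5, 2/5, 1/10, 1/10]
  D: [2/5, 2/5, 1/10, 1/10]
P^2 =
  A: [39/100, 7/25, 11/50, 11/100]
  B: [9/25, 31/100, 19/100, 7/50]
  C: [9/25, 7/25, 11/50, 7/50]
  D: [9/25, 7/25, 11/50, 7/50]

(P^2)[A -> B] = 7/25

Answer: 7/25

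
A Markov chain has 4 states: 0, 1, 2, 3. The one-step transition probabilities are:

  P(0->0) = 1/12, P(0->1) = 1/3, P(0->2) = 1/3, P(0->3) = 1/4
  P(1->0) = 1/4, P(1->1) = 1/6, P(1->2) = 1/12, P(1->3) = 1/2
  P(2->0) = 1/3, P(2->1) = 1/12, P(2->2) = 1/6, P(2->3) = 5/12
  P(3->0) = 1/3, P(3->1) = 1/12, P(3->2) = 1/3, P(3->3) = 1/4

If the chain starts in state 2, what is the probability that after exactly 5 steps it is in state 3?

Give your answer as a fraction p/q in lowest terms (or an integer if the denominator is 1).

Computing P^5 by repeated multiplication:
P^1 =
  0: [1/12, 1/3, 1/3, 1/4]
  1: [1/4, 1/6, 1/12, 1/2]
  2: [1/3, 1/12, 1/6, 5/12]
  3: [1/3, 1/12, 1/3, 1/4]
P^2 =
  0: [41/144, 19/144, 7/36, 7/18]
  1: [37/144, 23/144, 5/18, 11/36]
  2: [35/144, 25/144, 41/144, 43/144]
  3: [35/144, 25/144, 37/144, 47/144]
P^3 =
  0: [217/864, 143/864, 463/1728, 545/1728]
  1: [221/864, 139/864, 427/1728, 581/1728]
  2: [223/864, 137/864, 419/1728, 589/1728]
  3: [223/864, 137/864, 427/1728, 581/1728]
P^4 =
  0: [1331/5184, 829/5184, 641/2592, 871/2592]
  1: [1327/5184, 833/5184, 653/2592, 859/2592]
  2: [1325/5184, 835/5184, 1313/5184, 1711/5184]
  3: [1325/5184, 835/5184, 1309/5184, 1715/5184]
P^5 =
  0: [7957/31104, 5003/31104, 15685/62208, 20603/62208]
  1: [7961/31104, 4999/31104, 15625/62208, 20663/62208]
  2: [7963/31104, 4997/31104, 15605/62208, 20683/62208]
  3: [7963/31104, 4997/31104, 15613/62208, 20675/62208]

(P^5)[2 -> 3] = 20683/62208

Answer: 20683/62208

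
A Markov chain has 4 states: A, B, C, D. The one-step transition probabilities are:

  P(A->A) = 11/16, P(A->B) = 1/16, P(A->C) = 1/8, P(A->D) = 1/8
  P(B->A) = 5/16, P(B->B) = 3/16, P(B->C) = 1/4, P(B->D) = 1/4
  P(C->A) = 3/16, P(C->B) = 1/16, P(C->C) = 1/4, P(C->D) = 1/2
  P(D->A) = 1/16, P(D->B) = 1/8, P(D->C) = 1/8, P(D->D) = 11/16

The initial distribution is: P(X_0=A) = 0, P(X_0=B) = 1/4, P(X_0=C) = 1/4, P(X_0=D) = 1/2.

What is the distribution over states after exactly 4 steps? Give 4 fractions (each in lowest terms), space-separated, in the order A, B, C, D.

Propagating the distribution step by step (d_{t+1} = d_t * P):
d_0 = (A=0, B=1/4, C=1/4, D=1/2)
  d_1[A] = 0*11/16 + 1/4*5/16 + 1/4*3/16 + 1/2*1/16 = 5/32
  d_1[B] = 0*1/16 + 1/4*3/16 + 1/4*1/16 + 1/2*1/8 = 1/8
  d_1[C] = 0*1/8 + 1/4*1/4 + 1/4*1/4 + 1/2*1/8 = 3/16
  d_1[D] = 0*1/8 + 1/4*1/4 + 1/4*1/2 + 1/2*11/16 = 17/32
d_1 = (A=5/32, B=1/8, C=3/16, D=17/32)
  d_2[A] = 5/32*11/16 + 1/8*5/16 + 3/16*3/16 + 17/32*1/16 = 55/256
  d_2[B] = 5/32*1/16 + 1/8*3/16 + 3/16*1/16 + 17/32*1/8 = 57/512
  d_2[C] = 5/32*1/8 + 1/8*1/4 + 3/16*1/4 + 17/32*1/8 = 21/128
  d_2[D] = 5/32*1/8 + 1/8*1/4 + 3/16*1/2 + 17/32*11/16 = 261/512
d_2 = (A=55/256, B=57/512, C=21/128, D=261/512)
  d_3[A] = 55/256*11/16 + 57/512*5/16 + 21/128*3/16 + 261/512*1/16 = 251/1024
  d_3[B] = 55/256*1/16 + 57/512*3/16 + 21/128*1/16 + 261/512*1/8 = 887/8192
  d_3[C] = 55/256*1/8 + 57/512*1/4 + 21/128*1/4 + 261/512*1/8 = 653/4096
  d_3[D] = 55/256*1/8 + 57/512*1/4 + 21/128*1/2 + 261/512*11/16 = 3991/8192
d_3 = (A=251/1024, B=887/8192, C=653/4096, D=3991/8192)
  d_4[A] = 251/1024*11/16 + 887/8192*5/16 + 653/4096*3/16 + 3991/8192*1/16 = 269/1024
  d_4[B] = 251/1024*1/16 + 887/8192*3/16 + 653/4096*1/16 + 3991/8192*1/8 = 13957/131072
  d_4[C] = 251/1024*1/8 + 887/8192*1/4 + 653/4096*1/4 + 3991/8192*1/8 = 10385/65536
  d_4[D] = 251/1024*1/8 + 887/8192*1/4 + 653/4096*1/2 + 3991/8192*11/16 = 61913/131072
d_4 = (A=269/1024, B=13957/131072, C=10385/65536, D=61913/131072)

Answer: 269/1024 13957/131072 10385/65536 61913/131072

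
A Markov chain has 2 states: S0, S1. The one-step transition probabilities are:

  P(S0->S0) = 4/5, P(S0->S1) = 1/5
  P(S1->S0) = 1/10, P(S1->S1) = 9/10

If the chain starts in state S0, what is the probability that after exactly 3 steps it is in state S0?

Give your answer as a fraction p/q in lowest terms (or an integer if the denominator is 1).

Computing P^3 by repeated multiplication:
P^1 =
  S0: [4/5, 1/5]
  S1: [1/10, 9/10]
P^2 =
  S0: [33/50, 17/50]
  S1: [17/100, 83/100]
P^3 =
  S0: [281/500, 219/500]
  S1: [219/1000, 781/1000]

(P^3)[S0 -> S0] = 281/500

Answer: 281/500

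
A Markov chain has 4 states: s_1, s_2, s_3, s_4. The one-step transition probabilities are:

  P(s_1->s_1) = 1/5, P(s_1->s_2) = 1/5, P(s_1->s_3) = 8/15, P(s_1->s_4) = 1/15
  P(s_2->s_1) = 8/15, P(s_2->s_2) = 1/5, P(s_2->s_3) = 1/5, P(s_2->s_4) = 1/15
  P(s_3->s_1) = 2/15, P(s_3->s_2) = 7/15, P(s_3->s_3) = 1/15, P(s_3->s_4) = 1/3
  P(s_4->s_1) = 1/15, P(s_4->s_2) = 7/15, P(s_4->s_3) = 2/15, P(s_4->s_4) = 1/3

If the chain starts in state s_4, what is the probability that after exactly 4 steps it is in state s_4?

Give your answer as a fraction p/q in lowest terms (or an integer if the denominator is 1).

Computing P^4 by repeated multiplication:
P^1 =
  s_1: [1/5, 1/5, 8/15, 1/15]
  s_2: [8/15, 1/5, 1/5, 1/15]
  s_3: [2/15, 7/15, 1/15, 1/3]
  s_4: [1/15, 7/15, 2/15, 1/3]
P^2 =
  s_1: [2/9, 9/25, 43/225, 17/75]
  s_2: [11/45, 61/225, 26/75, 31/225]
  s_3: [23/75, 23/75, 16/75, 13/75]
  s_4: [68/225, 73/225, 41/225, 43/225]
P^3 =
  s_1: [187/675, 1051/3375, 788/3375, 601/3375]
  s_2: [56/225, 1111/3375, 763/3375, 661/3375]
  s_3: [298/1125, 341/1125, 59/225, 191/1125]
  s_4: [913/3375, 337/1125, 178/675, 187/1125]
P^4 =
  s_1: [2678/10125, 5227/16875, 12623/50625, 2977/16875]
  s_2: [2719/10125, 15821/50625, 4046/16875, 9071/50625]
  s_3: [4403/16875, 197/625, 4084/16875, 341/1875]
  s_4: [13168/50625, 15929/50625, 12349/50625, 9179/50625]

(P^4)[s_4 -> s_4] = 9179/50625

Answer: 9179/50625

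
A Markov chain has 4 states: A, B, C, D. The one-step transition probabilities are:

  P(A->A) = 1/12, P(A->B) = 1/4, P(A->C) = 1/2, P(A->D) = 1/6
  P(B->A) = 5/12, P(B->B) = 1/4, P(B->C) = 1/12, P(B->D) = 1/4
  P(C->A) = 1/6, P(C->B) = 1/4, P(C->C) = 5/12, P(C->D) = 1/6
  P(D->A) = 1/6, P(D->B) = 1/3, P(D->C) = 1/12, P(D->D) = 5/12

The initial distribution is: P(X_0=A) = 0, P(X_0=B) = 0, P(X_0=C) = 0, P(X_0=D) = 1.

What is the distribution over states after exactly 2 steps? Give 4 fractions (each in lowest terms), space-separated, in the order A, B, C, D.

Propagating the distribution step by step (d_{t+1} = d_t * P):
d_0 = (A=0, B=0, C=0, D=1)
  d_1[A] = 0*1/12 + 0*5/12 + 0*1/6 + 1*1/6 = 1/6
  d_1[B] = 0*1/4 + 0*1/4 + 0*1/4 + 1*1/3 = 1/3
  d_1[C] = 0*1/2 + 0*1/12 + 0*5/12 + 1*1/12 = 1/12
  d_1[D] = 0*1/6 + 0*1/4 + 0*1/6 + 1*5/12 = 5/12
d_1 = (A=1/6, B=1/3, C=1/12, D=5/12)
  d_2[A] = 1/6*1/12 + 1/3*5/12 + 1/12*1/6 + 5/12*1/6 = 17/72
  d_2[B] = 1/6*1/4 + 1/3*1/4 + 1/12*1/4 + 5/12*1/3 = 41/144
  d_2[C] = 1/6*1/2 + 1/3*1/12 + 1/12*5/12 + 5/12*1/12 = 13/72
  d_2[D] = 1/6*1/6 + 1/3*1/4 + 1/12*1/6 + 5/12*5/12 = 43/144
d_2 = (A=17/72, B=41/144, C=13/72, D=43/144)

Answer: 17/72 41/144 13/72 43/144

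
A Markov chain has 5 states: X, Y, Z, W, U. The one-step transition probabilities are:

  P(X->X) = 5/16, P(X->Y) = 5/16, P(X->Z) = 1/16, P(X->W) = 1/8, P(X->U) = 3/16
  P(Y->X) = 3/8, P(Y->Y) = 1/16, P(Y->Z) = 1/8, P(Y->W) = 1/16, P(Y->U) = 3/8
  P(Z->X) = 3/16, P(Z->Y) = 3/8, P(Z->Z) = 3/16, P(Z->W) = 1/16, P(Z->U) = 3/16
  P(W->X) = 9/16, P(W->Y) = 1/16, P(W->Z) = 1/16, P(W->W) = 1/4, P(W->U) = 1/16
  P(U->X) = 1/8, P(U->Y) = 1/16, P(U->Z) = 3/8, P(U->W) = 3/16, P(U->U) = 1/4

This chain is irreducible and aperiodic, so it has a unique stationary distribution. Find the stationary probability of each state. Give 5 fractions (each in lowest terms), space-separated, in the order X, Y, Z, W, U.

The stationary distribution satisfies pi = pi * P, i.e.:
  pi_X = 5/16*pi_X + 3/8*pi_Y + 3/16*pi_Z + 9/16*pi_W + 1/8*pi_U
  pi_Y = 5/16*pi_X + 1/16*pi_Y + 3/8*pi_Z + 1/16*pi_W + 1/16*pi_U
  pi_Z = 1/16*pi_X + 1/8*pi_Y + 3/16*pi_Z + 1/16*pi_W + 3/8*pi_U
  pi_W = 1/8*pi_X + 1/16*pi_Y + 1/16*pi_Z + 1/4*pi_W + 3/16*pi_U
  pi_U = 3/16*pi_X + 3/8*pi_Y + 3/16*pi_Z + 1/16*pi_W + 1/4*pi_U
with normalization: pi_X + pi_Y + pi_Z + pi_W + pi_U = 1.

Using the first 4 balance equations plus normalization, the linear system A*pi = b is:
  [-11/16, 3/8, 3/16, 9/16, 1/8] . pi = 0
  [5/16, -15/16, 3/8, 1/16, 1/16] . pi = 0
  [1/16, 1/8, -13/16, 1/16, 3/8] . pi = 0
  [1/8, 1/16, 1/16, -3/4, 3/16] . pi = 0
  [1, 1, 1, 1, 1] . pi = 1

Solving yields:
  pi_X = 745/2517
  pi_Y = 472/2517
  pi_Z = 137/839
  pi_W = 112/839
  pi_U = 553/2517

Verification (pi * P):
  745/2517*5/16 + 472/2517*3/8 + 137/839*3/16 + 112/839*9/16 + 553/2517*1/8 = 745/2517 = pi_X  (ok)
  745/2517*5/16 + 472/2517*1/16 + 137/839*3/8 + 112/839*1/16 + 553/2517*1/16 = 472/2517 = pi_Y  (ok)
  745/2517*1/16 + 472/2517*1/8 + 137/839*3/16 + 112/839*1/16 + 553/2517*3/8 = 137/839 = pi_Z  (ok)
  745/2517*1/8 + 472/2517*1/16 + 137/839*1/16 + 112/839*1/4 + 553/2517*3/16 = 112/839 = pi_W  (ok)
  745/2517*3/16 + 472/2517*3/8 + 137/839*3/16 + 112/839*1/16 + 553/2517*1/4 = 553/2517 = pi_U  (ok)

Answer: 745/2517 472/2517 137/839 112/839 553/2517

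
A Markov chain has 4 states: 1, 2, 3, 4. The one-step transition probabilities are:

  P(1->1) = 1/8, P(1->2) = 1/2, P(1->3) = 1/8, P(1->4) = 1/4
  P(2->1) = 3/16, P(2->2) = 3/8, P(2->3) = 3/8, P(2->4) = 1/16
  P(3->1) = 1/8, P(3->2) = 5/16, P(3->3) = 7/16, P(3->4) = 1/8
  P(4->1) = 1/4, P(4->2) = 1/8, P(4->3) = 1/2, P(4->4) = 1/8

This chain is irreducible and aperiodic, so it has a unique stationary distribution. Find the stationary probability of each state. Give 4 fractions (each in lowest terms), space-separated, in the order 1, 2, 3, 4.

Answer: 299/1848 15/44 115/308 229/1848

Derivation:
The stationary distribution satisfies pi = pi * P, i.e.:
  pi_1 = 1/8*pi_1 + 3/16*pi_2 + 1/8*pi_3 + 1/4*pi_4
  pi_2 = 1/2*pi_1 + 3/8*pi_2 + 5/16*pi_3 + 1/8*pi_4
  pi_3 = 1/8*pi_1 + 3/8*pi_2 + 7/16*pi_3 + 1/2*pi_4
  pi_4 = 1/4*pi_1 + 1/16*pi_2 + 1/8*pi_3 + 1/8*pi_4
with normalization: pi_1 + pi_2 + pi_3 + pi_4 = 1.

Using the first 3 balance equations plus normalization, the linear system A*pi = b is:
  [-7/8, 3/16, 1/8, 1/4] . pi = 0
  [1/2, -5/8, 5/16, 1/8] . pi = 0
  [1/8, 3/8, -9/16, 1/2] . pi = 0
  [1, 1, 1, 1] . pi = 1

Solving yields:
  pi_1 = 299/1848
  pi_2 = 15/44
  pi_3 = 115/308
  pi_4 = 229/1848

Verification (pi * P):
  299/1848*1/8 + 15/44*3/16 + 115/308*1/8 + 229/1848*1/4 = 299/1848 = pi_1  (ok)
  299/1848*1/2 + 15/44*3/8 + 115/308*5/16 + 229/1848*1/8 = 15/44 = pi_2  (ok)
  299/1848*1/8 + 15/44*3/8 + 115/308*7/16 + 229/1848*1/2 = 115/308 = pi_3  (ok)
  299/1848*1/4 + 15/44*1/16 + 115/308*1/8 + 229/1848*1/8 = 229/1848 = pi_4  (ok)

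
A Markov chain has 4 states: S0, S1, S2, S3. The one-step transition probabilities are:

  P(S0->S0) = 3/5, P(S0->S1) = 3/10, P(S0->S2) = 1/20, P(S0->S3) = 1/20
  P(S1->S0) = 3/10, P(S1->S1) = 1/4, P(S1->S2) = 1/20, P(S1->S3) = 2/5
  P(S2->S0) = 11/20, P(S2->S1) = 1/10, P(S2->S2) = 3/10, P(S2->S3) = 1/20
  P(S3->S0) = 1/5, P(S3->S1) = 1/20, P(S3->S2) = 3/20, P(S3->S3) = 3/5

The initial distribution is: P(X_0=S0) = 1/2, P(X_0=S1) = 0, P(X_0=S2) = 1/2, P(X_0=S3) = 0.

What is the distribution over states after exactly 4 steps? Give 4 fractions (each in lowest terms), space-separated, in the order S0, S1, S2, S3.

Answer: 140721/320000 4331/20000 30067/320000 19979/80000

Derivation:
Propagating the distribution step by step (d_{t+1} = d_t * P):
d_0 = (S0=1/2, S1=0, S2=1/2, S3=0)
  d_1[S0] = 1/2*3/5 + 0*3/10 + 1/2*11/20 + 0*1/5 = 23/40
  d_1[S1] = 1/2*3/10 + 0*1/4 + 1/2*1/10 + 0*1/20 = 1/5
  d_1[S2] = 1/2*1/20 + 0*1/20 + 1/2*3/10 + 0*3/20 = 7/40
  d_1[S3] = 1/2*1/20 + 0*2/5 + 1/2*1/20 + 0*3/5 = 1/20
d_1 = (S0=23/40, S1=1/5, S2=7/40, S3=1/20)
  d_2[S0] = 23/40*3/5 + 1/5*3/10 + 7/40*11/20 + 1/20*1/5 = 409/800
  d_2[S1] = 23/40*3/10 + 1/5*1/4 + 7/40*1/10 + 1/20*1/20 = 97/400
  d_2[S2] = 23/40*1/20 + 1/5*1/20 + 7/40*3/10 + 1/20*3/20 = 79/800
  d_2[S3] = 23/40*1/20 + 1/5*2/5 + 7/40*1/20 + 1/20*3/5 = 59/400
d_2 = (S0=409/800, S1=97/400, S2=79/800, S3=59/400)
  d_3[S0] = 409/800*3/5 + 97/400*3/10 + 79/800*11/20 + 59/400*1/5 = 7413/16000
  d_3[S1] = 409/800*3/10 + 97/400*1/4 + 79/800*1/10 + 59/400*1/20 = 37/160
  d_3[S2] = 409/800*1/20 + 97/400*1/20 + 79/800*3/10 + 59/400*3/20 = 1431/16000
  d_3[S3] = 409/800*1/20 + 97/400*2/5 + 79/800*1/20 + 59/400*3/5 = 27/125
d_3 = (S0=7413/16000, S1=37/160, S2=1431/16000, S3=27/125)
  d_4[S0] = 7413/16000*3/5 + 37/160*3/10 + 1431/16000*11/20 + 27/125*1/5 = 140721/320000
  d_4[S1] = 7413/16000*3/10 + 37/160*1/4 + 1431/16000*1/10 + 27/125*1/20 = 4331/20000
  d_4[S2] = 7413/16000*1/20 + 37/160*1/20 + 1431/16000*3/10 + 27/125*3/20 = 30067/320000
  d_4[S3] = 7413/16000*1/20 + 37/160*2/5 + 1431/16000*1/20 + 27/125*3/5 = 19979/80000
d_4 = (S0=140721/320000, S1=4331/20000, S2=30067/320000, S3=19979/80000)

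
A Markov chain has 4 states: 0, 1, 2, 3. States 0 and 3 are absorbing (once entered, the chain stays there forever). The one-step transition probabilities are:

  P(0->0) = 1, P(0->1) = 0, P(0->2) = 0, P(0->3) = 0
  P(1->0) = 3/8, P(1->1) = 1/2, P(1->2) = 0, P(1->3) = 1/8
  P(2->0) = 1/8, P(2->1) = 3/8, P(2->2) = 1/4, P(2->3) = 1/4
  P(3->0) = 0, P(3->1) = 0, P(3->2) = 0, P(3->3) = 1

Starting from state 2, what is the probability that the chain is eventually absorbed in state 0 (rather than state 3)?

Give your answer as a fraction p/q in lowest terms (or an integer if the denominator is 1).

Let a_i = P(absorbed in 0 | start in state i).
Boundary conditions: a_0 = 1, a_3 = 0.
For each transient state i, a_i = sum_j P(i->j) * a_j:
  a_1 = 3/8*a_0 + 1/2*a_1 + 0*a_2 + 1/8*a_3
  a_2 = 1/8*a_0 + 3/8*a_1 + 1/4*a_2 + 1/4*a_3

Substituting a_0 = 1 and a_3 = 0, rearrange to (I - Q) a = r where r[i] = P(i -> 0):
  [1/2, 0] . (a_1, a_2) = 3/8
  [-3/8, 3/4] . (a_1, a_2) = 1/8

Solving yields:
  a_1 = 3/4
  a_2 = 13/24

Starting state is 2, so the absorption probability is a_2 = 13/24.

Answer: 13/24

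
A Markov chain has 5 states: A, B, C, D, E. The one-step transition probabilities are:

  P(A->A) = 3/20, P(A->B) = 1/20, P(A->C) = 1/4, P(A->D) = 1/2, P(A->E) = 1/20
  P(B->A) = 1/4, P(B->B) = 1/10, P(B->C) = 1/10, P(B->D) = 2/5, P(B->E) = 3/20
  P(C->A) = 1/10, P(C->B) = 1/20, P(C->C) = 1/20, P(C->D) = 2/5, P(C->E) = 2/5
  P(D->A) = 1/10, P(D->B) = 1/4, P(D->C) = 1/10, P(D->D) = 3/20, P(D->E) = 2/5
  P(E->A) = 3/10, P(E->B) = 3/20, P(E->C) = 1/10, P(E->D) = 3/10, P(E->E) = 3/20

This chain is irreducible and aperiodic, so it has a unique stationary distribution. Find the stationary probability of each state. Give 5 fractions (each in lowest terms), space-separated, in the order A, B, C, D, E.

The stationary distribution satisfies pi = pi * P, i.e.:
  pi_A = 3/20*pi_A + 1/4*pi_B + 1/10*pi_C + 1/10*pi_D + 3/10*pi_E
  pi_B = 1/20*pi_A + 1/10*pi_B + 1/20*pi_C + 1/4*pi_D + 3/20*pi_E
  pi_C = 1/4*pi_A + 1/10*pi_B + 1/20*pi_C + 1/10*pi_D + 1/10*pi_E
  pi_D = 1/2*pi_A + 2/5*pi_B + 2/5*pi_C + 3/20*pi_D + 3/10*pi_E
  pi_E = 1/20*pi_A + 3/20*pi_B + 2/5*pi_C + 2/5*pi_D + 3/20*pi_E
with normalization: pi_A + pi_B + pi_C + pi_D + pi_E = 1.

Using the first 4 balance equations plus normalization, the linear system A*pi = b is:
  [-17/20, 1/4, 1/10, 1/10, 3/10] . pi = 0
  [1/20, -9/10, 1/20, 1/4, 3/20] . pi = 0
  [1/4, 1/10, -19/20, 1/10, 1/10] . pi = 0
  [1/2, 2/5, 2/5, -17/20, 3/10] . pi = 0
  [1, 1, 1, 1, 1] . pi = 1

Solving yields:
  pi_A = 43513/243357
  pi_B = 35123/243357
  pi_C = 29393/243357
  pi_D = 25554/81119
  pi_E = 58666/243357

Verification (pi * P):
  43513/243357*3/20 + 35123/243357*1/4 + 29393/243357*1/10 + 25554/81119*1/10 + 58666/243357*3/10 = 43513/243357 = pi_A  (ok)
  43513/243357*1/20 + 35123/243357*1/10 + 29393/243357*1/20 + 25554/81119*1/4 + 58666/243357*3/20 = 35123/243357 = pi_B  (ok)
  43513/243357*1/4 + 35123/243357*1/10 + 29393/243357*1/20 + 25554/81119*1/10 + 58666/243357*1/10 = 29393/243357 = pi_C  (ok)
  43513/243357*1/2 + 35123/243357*2/5 + 29393/243357*2/5 + 25554/81119*3/20 + 58666/243357*3/10 = 25554/81119 = pi_D  (ok)
  43513/243357*1/20 + 35123/243357*3/20 + 29393/243357*2/5 + 25554/81119*2/5 + 58666/243357*3/20 = 58666/243357 = pi_E  (ok)

Answer: 43513/243357 35123/243357 29393/243357 25554/81119 58666/243357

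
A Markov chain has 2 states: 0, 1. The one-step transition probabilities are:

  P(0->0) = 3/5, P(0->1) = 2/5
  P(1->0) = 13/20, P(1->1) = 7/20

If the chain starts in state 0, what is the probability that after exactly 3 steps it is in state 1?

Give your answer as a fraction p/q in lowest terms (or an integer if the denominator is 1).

Computing P^3 by repeated multiplication:
P^1 =
  0: [3/5, 2/5]
  1: [13/20, 7/20]
P^2 =
  0: [31/50, 19/50]
  1: [247/400, 153/400]
P^3 =
  0: [619/1000, 381/1000]
  1: [4953/8000, 3047/8000]

(P^3)[0 -> 1] = 381/1000

Answer: 381/1000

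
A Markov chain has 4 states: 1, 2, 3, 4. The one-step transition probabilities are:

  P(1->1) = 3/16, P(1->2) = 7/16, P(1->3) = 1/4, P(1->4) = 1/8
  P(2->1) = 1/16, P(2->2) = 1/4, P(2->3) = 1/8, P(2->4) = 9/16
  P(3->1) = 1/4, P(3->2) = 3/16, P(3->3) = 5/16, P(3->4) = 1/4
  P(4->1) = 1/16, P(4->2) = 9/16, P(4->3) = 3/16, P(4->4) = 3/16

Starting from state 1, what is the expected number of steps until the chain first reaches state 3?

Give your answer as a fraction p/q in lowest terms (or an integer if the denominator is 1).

Answer: 4336/779

Derivation:
Let h_i = expected steps to first reach 3 from state i.
Boundary: h_3 = 0.
First-step equations for the other states:
  h_1 = 1 + 3/16*h_1 + 7/16*h_2 + 1/4*h_3 + 1/8*h_4
  h_2 = 1 + 1/16*h_1 + 1/4*h_2 + 1/8*h_3 + 9/16*h_4
  h_4 = 1 + 1/16*h_1 + 9/16*h_2 + 3/16*h_3 + 3/16*h_4

Substituting h_3 = 0 and rearranging gives the linear system (I - Q) h = 1:
  [13/16, -7/16, -1/8] . (h_1, h_2, h_4) = 1
  [-1/16, 3/4, -9/16] . (h_1, h_2, h_4) = 1
  [-1/16, -9/16, 13/16] . (h_1, h_2, h_4) = 1

Solving yields:
  h_1 = 4336/779
  h_2 = 4928/779
  h_4 = 4704/779

Starting state is 1, so the expected hitting time is h_1 = 4336/779.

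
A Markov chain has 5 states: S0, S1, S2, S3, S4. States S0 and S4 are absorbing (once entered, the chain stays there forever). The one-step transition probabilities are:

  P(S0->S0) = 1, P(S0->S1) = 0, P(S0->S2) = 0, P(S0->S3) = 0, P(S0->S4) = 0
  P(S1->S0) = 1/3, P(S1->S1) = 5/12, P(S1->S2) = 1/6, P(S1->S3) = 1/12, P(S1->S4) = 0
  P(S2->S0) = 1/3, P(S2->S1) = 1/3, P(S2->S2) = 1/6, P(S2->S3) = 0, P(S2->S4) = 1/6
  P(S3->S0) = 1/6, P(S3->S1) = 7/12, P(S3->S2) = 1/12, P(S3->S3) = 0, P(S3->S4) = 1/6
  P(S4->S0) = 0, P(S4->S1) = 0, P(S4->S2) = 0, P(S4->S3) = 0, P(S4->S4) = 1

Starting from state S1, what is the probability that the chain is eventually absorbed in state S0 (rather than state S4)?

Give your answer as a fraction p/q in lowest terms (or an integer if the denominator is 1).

Answer: 60/67

Derivation:
Let a_i = P(absorbed in S0 | start in state i).
Boundary conditions: a_S0 = 1, a_S4 = 0.
For each transient state i, a_i = sum_j P(i->j) * a_j:
  a_S1 = 1/3*a_S0 + 5/12*a_S1 + 1/6*a_S2 + 1/12*a_S3 + 0*a_S4
  a_S2 = 1/3*a_S0 + 1/3*a_S1 + 1/6*a_S2 + 0*a_S3 + 1/6*a_S4
  a_S3 = 1/6*a_S0 + 7/12*a_S1 + 1/12*a_S2 + 0*a_S3 + 1/6*a_S4

Substituting a_S0 = 1 and a_S4 = 0, rearrange to (I - Q) a = r where r[i] = P(i -> S0):
  [7/12, -1/6, -1/12] . (a_S1, a_S2, a_S3) = 1/3
  [-1/3, 5/6, 0] . (a_S1, a_S2, a_S3) = 1/3
  [-7/12, -1/12, 1] . (a_S1, a_S2, a_S3) = 1/6

Solving yields:
  a_S1 = 60/67
  a_S2 = 254/335
  a_S3 = 252/335

Starting state is S1, so the absorption probability is a_S1 = 60/67.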